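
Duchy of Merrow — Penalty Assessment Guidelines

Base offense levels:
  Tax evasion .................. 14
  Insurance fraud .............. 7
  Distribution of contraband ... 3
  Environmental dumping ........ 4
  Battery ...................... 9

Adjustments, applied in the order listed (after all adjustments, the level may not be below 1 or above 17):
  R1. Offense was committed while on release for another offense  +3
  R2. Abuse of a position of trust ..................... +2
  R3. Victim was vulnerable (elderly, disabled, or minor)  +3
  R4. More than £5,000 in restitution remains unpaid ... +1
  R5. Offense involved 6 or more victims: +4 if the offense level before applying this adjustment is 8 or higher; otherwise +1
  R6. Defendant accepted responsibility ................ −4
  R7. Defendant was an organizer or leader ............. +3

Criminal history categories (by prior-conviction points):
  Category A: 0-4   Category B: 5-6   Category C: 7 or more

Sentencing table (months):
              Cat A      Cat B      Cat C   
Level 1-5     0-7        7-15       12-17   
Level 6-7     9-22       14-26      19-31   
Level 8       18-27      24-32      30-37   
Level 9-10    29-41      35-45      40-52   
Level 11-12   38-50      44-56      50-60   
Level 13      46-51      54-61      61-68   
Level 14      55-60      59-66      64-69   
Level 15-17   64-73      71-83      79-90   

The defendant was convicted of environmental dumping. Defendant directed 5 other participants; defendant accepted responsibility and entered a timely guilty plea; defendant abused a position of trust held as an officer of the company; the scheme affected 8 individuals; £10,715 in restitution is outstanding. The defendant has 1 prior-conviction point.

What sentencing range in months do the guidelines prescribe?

9-22 months

Base offense level for environmental dumping: 4.
R2 applies: 4 + 2 = 6.
R4 applies: 6 + 1 = 7.
R5 applies (level before this adjustment is 7 < 8, so +1): 7 + 1 = 8.
R6 applies: 8 − 4 = 4.
R7 applies: 4 + 3 = 7.
Final offense level: 7.
Criminal history: 1 prior point → Category A (0-4).
Level 7 falls in the 6-7 band.
Grid: Level 6-7 × Category A = 9-22 months.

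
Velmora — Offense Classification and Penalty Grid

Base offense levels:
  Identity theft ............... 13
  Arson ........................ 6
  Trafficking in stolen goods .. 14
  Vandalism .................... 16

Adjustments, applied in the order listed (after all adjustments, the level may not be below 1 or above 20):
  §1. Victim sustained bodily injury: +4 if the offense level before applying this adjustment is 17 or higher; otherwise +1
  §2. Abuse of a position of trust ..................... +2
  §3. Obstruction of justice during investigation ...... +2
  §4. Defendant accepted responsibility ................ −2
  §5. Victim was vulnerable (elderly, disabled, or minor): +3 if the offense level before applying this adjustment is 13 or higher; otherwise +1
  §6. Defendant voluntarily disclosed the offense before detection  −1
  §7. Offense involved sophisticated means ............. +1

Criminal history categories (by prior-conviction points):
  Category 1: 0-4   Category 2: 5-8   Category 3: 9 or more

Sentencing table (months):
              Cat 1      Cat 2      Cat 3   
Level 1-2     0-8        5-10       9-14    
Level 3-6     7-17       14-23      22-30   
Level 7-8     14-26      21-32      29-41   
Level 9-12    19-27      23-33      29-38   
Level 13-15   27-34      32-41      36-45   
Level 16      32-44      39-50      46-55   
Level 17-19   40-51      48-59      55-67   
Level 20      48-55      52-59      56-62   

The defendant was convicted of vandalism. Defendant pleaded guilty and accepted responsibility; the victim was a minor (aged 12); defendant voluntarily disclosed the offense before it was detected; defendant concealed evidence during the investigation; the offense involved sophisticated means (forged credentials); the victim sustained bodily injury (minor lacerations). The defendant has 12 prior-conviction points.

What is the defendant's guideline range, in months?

Base offense level for vandalism: 16.
§1 applies (level before this adjustment is 16 < 17, so +1): 16 + 1 = 17.
§3 applies: 17 + 2 = 19.
§4 applies: 19 − 2 = 17.
§5 applies (level before this adjustment is 17 ≥ 13, so +3): 17 + 3 = 20.
§6 applies: 20 − 1 = 19.
§7 applies: 19 + 1 = 20.
Final offense level: 20.
Criminal history: 12 prior points → Category 3 (9+).
Level 20 falls in the 20 band.
Grid: Level 20 × Category 3 = 56-62 months.

56-62 months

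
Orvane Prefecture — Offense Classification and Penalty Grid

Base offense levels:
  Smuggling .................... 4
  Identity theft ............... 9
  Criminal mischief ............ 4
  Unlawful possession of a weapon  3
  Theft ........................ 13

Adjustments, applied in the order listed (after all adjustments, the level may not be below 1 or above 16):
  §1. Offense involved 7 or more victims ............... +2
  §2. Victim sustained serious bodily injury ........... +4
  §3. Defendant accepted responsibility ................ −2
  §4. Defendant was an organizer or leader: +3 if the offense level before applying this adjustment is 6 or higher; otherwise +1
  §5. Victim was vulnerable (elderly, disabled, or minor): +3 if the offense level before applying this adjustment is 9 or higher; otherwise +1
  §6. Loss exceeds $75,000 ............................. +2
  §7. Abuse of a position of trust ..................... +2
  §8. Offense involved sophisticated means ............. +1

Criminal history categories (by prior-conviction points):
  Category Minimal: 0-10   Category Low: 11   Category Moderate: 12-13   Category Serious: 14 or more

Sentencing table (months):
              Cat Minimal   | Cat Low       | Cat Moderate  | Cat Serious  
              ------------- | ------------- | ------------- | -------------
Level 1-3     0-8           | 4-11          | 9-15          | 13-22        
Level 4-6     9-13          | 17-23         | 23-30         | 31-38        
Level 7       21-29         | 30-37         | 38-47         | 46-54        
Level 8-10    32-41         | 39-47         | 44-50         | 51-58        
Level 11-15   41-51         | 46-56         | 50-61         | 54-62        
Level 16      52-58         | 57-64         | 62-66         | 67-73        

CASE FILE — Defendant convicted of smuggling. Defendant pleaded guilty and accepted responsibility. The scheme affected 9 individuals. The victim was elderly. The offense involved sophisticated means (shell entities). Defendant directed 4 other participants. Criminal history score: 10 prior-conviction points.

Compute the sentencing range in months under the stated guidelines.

Base offense level for smuggling: 4.
§1 applies: 4 + 2 = 6.
§2 does not apply.
§3 applies: 6 − 2 = 4.
§4 applies (level before this adjustment is 4 < 6, so +1): 4 + 1 = 5.
§5 applies (level before this adjustment is 5 < 9, so +1): 5 + 1 = 6.
§6 does not apply.
§8 applies: 6 + 1 = 7.
Final offense level: 7.
Criminal history: 10 prior points → Category Minimal (0-10).
Level 7 falls in the 7 band.
Grid: Level 7 × Category Minimal = 21-29 months.

21-29 months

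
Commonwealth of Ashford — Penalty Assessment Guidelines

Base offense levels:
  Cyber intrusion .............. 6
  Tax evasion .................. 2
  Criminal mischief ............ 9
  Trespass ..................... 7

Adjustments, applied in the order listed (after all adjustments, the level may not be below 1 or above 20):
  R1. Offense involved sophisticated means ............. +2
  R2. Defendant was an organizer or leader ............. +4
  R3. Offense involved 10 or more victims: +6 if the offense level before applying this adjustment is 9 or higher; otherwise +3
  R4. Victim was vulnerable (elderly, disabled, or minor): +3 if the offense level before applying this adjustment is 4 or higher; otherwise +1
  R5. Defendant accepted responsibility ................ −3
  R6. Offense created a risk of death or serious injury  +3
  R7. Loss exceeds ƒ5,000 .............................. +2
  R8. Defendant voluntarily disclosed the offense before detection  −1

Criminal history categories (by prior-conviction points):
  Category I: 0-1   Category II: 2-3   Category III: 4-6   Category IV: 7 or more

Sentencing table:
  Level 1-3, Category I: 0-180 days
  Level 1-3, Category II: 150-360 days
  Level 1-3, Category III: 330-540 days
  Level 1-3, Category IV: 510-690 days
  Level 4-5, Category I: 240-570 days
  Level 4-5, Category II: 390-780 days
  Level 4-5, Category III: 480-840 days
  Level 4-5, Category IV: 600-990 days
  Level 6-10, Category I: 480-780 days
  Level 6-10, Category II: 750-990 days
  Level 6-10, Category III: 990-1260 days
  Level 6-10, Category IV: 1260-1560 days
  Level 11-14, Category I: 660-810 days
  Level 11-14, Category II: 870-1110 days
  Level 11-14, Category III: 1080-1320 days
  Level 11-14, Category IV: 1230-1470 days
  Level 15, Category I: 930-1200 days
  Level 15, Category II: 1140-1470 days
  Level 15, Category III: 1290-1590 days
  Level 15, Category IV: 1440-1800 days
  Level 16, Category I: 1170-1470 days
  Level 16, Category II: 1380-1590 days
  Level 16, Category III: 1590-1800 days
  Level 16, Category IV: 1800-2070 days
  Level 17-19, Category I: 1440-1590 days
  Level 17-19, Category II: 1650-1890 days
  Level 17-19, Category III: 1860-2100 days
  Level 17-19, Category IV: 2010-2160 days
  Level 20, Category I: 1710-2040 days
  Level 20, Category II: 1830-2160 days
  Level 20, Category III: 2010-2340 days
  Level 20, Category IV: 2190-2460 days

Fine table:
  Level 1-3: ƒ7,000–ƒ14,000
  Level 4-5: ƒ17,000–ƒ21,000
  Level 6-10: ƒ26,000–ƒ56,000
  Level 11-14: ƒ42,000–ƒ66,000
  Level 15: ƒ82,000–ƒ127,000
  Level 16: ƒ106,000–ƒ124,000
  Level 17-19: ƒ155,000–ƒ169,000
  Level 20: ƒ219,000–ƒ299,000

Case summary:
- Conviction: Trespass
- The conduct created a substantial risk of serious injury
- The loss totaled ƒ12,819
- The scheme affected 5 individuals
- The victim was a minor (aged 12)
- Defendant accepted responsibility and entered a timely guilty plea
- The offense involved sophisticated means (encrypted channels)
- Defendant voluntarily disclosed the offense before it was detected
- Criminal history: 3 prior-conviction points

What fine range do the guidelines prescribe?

ƒ42,000–ƒ66,000

Base offense level for trespass: 7.
R1 applies: 7 + 2 = 9.
R2 does not apply.
R4 applies (level before this adjustment is 9 ≥ 4, so +3): 9 + 3 = 12.
R5 applies: 12 − 3 = 9.
R6 applies: 9 + 3 = 12.
R7 applies: 12 + 2 = 14.
R8 applies: 14 − 1 = 13.
Final offense level: 13.
Level 13 falls in the 11-14 band.
Fine table: Level 11-14 → ƒ42,000–ƒ66,000.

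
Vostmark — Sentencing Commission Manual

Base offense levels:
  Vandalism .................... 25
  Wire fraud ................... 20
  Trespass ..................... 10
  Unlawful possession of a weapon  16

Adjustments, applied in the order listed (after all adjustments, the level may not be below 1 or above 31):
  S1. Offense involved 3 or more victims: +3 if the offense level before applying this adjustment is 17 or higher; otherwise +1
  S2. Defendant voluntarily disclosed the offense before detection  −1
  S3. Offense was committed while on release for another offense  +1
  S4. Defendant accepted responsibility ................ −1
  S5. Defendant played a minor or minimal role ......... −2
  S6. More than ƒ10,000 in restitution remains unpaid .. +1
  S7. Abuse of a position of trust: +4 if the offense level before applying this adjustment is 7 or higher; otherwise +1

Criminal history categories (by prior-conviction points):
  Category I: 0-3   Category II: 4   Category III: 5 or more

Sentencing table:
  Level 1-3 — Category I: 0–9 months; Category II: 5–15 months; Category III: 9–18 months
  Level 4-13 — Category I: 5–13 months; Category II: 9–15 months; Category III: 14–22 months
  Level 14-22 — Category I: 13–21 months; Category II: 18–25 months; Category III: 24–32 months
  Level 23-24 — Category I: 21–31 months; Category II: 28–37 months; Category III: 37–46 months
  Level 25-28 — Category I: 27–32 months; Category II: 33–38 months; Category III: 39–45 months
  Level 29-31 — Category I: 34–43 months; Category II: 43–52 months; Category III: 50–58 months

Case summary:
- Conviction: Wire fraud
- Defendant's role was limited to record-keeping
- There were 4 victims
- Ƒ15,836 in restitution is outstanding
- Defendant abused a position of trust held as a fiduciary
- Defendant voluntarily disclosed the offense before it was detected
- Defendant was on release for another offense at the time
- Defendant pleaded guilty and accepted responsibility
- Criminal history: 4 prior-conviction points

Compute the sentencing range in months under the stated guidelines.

33-38 months

Base offense level for wire fraud: 20.
S1 applies (level before this adjustment is 20 ≥ 17, so +3): 20 + 3 = 23.
S2 applies: 23 − 1 = 22.
S3 applies: 22 + 1 = 23.
S4 applies: 23 − 1 = 22.
S5 applies: 22 − 2 = 20.
S6 applies: 20 + 1 = 21.
S7 applies (level before this adjustment is 21 ≥ 7, so +4): 21 + 4 = 25.
Final offense level: 25.
Criminal history: 4 prior points → Category II (4).
Level 25 falls in the 25-28 band.
Grid: Level 25-28 × Category II = 33-38 months.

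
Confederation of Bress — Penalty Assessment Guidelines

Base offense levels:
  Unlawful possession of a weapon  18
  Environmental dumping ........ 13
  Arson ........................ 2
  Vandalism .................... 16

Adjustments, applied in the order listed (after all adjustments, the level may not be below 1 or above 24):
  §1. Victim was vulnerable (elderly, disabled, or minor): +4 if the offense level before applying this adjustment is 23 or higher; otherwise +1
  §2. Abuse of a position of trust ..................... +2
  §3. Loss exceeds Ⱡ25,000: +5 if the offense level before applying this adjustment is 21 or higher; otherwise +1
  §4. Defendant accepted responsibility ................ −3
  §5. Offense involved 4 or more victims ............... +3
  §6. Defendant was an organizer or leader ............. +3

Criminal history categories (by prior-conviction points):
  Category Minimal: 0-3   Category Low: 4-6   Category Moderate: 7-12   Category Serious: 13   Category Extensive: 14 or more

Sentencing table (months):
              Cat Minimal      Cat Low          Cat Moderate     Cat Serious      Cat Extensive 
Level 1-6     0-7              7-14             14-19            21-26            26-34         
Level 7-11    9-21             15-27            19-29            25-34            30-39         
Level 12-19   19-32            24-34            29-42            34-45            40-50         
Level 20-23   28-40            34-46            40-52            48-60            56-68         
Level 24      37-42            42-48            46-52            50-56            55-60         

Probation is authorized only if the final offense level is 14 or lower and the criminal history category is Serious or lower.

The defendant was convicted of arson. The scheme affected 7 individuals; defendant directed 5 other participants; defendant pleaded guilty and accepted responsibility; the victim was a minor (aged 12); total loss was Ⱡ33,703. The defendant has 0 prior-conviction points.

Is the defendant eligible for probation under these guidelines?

Yes

Base offense level for arson: 2.
§1 applies (level before this adjustment is 2 < 23, so +1): 2 + 1 = 3.
§2 does not apply.
§3 applies (level before this adjustment is 3 < 21, so +1): 3 + 1 = 4.
§4 applies: 4 − 3 = 1.
§5 applies: 1 + 3 = 4.
§6 applies: 4 + 3 = 7.
Final offense level: 7.
Criminal history: 0 prior points → Category Minimal (0-3).
Level 7 falls in the 7-11 band.
Grid: Level 7-11 × Category Minimal = 9-21 months.
Probation check: level 7 ≤ 14 and category Minimal ≤ Serious → eligible.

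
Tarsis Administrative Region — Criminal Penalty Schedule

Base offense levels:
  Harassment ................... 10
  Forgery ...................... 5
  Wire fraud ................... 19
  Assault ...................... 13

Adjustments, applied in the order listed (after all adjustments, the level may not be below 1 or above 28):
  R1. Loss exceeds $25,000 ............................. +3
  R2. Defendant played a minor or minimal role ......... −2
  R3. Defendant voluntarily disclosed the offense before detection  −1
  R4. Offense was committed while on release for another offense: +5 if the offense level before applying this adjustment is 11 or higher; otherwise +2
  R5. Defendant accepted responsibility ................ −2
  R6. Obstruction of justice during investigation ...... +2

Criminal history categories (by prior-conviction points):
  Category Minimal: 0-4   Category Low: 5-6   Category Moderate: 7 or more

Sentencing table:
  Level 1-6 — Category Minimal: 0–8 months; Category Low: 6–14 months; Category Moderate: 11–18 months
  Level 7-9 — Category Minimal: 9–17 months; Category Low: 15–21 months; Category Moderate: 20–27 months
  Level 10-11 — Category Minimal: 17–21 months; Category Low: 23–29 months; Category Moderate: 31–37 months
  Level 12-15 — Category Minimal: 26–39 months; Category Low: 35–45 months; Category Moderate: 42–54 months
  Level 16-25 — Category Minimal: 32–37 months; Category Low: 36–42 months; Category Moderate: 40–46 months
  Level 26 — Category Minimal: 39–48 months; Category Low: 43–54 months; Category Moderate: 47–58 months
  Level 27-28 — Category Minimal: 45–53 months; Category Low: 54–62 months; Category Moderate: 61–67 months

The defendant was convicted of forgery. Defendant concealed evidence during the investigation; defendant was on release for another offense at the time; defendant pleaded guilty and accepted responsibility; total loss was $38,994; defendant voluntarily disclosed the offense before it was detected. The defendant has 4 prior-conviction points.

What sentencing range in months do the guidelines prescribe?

Base offense level for forgery: 5.
R1 applies: 5 + 3 = 8.
R2 does not apply.
R3 applies: 8 − 1 = 7.
R4 applies (level before this adjustment is 7 < 11, so +2): 7 + 2 = 9.
R5 applies: 9 − 2 = 7.
R6 applies: 7 + 2 = 9.
Final offense level: 9.
Criminal history: 4 prior points → Category Minimal (0-4).
Level 9 falls in the 7-9 band.
Grid: Level 7-9 × Category Minimal = 9-17 months.

9-17 months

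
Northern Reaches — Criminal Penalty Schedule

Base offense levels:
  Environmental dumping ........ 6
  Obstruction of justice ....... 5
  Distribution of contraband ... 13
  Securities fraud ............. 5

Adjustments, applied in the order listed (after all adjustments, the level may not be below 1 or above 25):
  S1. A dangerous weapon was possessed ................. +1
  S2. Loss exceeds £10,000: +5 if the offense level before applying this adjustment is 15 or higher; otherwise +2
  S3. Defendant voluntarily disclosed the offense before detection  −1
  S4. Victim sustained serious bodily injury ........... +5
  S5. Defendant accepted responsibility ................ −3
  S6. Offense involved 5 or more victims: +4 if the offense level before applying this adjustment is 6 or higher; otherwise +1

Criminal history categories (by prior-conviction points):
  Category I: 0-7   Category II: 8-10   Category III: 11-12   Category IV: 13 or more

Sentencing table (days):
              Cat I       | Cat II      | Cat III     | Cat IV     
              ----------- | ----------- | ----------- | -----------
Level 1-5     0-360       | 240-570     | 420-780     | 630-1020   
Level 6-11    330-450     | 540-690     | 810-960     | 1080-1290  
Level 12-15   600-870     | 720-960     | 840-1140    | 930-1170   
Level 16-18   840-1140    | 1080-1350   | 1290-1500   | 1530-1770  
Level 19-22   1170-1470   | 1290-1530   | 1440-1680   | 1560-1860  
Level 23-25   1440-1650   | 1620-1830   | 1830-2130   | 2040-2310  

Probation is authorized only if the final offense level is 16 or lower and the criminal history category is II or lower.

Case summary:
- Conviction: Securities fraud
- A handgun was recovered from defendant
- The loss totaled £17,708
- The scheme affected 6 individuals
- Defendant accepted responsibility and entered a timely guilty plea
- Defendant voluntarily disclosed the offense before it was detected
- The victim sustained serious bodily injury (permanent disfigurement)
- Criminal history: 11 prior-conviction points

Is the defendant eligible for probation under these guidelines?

Base offense level for securities fraud: 5.
S1 applies: 5 + 1 = 6.
S2 applies (level before this adjustment is 6 < 15, so +2): 6 + 2 = 8.
S3 applies: 8 − 1 = 7.
S4 applies: 7 + 5 = 12.
S5 applies: 12 − 3 = 9.
S6 applies (level before this adjustment is 9 ≥ 6, so +4): 9 + 4 = 13.
Final offense level: 13.
Criminal history: 11 prior points → Category III (11-12).
Level 13 falls in the 12-15 band.
Grid: Level 12-15 × Category III = 840-1140 days.
Probation check: level 13 ≤ 16 and category III > II → not eligible.

No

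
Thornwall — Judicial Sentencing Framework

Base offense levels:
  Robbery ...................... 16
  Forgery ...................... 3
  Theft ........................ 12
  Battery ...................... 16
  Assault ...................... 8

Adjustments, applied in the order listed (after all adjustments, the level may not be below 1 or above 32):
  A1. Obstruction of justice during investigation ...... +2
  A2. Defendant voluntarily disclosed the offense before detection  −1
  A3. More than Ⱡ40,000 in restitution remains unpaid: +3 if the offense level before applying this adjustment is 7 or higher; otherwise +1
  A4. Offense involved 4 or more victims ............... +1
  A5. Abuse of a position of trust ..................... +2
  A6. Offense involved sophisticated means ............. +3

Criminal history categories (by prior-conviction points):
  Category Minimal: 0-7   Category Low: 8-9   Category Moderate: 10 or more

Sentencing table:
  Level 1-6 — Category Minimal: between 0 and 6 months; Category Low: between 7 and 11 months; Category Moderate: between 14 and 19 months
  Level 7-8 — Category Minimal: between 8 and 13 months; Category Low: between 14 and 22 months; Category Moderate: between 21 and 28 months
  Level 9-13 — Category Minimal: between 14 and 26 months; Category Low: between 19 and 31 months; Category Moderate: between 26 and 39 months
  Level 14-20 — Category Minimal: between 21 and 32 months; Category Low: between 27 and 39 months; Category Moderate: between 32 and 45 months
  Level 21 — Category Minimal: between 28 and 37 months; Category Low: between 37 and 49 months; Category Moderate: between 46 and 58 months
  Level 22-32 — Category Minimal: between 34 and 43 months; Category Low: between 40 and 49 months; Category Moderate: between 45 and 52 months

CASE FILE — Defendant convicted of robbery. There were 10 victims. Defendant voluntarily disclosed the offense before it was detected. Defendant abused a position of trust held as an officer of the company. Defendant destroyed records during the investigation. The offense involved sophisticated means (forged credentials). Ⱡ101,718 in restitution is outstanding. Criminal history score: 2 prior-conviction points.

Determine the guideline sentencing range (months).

34-43 months

Base offense level for robbery: 16.
A1 applies: 16 + 2 = 18.
A2 applies: 18 − 1 = 17.
A3 applies (level before this adjustment is 17 ≥ 7, so +3): 17 + 3 = 20.
A4 applies: 20 + 1 = 21.
A5 applies: 21 + 2 = 23.
A6 applies: 23 + 3 = 26.
Final offense level: 26.
Criminal history: 2 prior points → Category Minimal (0-7).
Level 26 falls in the 22-32 band.
Grid: Level 22-32 × Category Minimal = 34-43 months.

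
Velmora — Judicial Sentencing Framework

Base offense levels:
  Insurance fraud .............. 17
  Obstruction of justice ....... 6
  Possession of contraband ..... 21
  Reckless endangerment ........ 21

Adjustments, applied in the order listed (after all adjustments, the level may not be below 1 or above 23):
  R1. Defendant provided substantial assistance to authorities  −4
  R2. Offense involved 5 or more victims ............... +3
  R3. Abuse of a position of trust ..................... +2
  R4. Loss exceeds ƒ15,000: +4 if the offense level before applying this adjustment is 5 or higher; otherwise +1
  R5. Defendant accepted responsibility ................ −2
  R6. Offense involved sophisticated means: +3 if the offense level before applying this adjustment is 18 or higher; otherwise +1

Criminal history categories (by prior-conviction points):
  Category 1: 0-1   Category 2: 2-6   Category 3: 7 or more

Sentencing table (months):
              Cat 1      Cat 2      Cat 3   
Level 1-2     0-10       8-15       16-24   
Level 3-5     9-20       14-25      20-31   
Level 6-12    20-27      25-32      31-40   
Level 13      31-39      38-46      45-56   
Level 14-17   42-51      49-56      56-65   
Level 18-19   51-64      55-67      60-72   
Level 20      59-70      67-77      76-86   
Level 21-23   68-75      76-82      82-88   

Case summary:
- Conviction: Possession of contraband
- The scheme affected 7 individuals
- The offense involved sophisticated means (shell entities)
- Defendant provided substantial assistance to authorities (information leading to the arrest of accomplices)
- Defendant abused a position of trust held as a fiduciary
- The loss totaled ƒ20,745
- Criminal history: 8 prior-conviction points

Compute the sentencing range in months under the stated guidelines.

82-88 months

Base offense level for possession of contraband: 21.
R1 applies: 21 − 4 = 17.
R2 applies: 17 + 3 = 20.
R3 applies: 20 + 2 = 22.
R4 applies (level before this adjustment is 22 ≥ 5, so +4): 22 + 4 = 26.
R5 does not apply.
R6 applies (level before this adjustment is 26 ≥ 18, so +3): 26 + 3 = 29.
Level 29 exceeds the maximum of 23; capped at 23.
Final offense level: 23.
Criminal history: 8 prior points → Category 3 (7+).
Level 23 falls in the 21-23 band.
Grid: Level 21-23 × Category 3 = 82-88 months.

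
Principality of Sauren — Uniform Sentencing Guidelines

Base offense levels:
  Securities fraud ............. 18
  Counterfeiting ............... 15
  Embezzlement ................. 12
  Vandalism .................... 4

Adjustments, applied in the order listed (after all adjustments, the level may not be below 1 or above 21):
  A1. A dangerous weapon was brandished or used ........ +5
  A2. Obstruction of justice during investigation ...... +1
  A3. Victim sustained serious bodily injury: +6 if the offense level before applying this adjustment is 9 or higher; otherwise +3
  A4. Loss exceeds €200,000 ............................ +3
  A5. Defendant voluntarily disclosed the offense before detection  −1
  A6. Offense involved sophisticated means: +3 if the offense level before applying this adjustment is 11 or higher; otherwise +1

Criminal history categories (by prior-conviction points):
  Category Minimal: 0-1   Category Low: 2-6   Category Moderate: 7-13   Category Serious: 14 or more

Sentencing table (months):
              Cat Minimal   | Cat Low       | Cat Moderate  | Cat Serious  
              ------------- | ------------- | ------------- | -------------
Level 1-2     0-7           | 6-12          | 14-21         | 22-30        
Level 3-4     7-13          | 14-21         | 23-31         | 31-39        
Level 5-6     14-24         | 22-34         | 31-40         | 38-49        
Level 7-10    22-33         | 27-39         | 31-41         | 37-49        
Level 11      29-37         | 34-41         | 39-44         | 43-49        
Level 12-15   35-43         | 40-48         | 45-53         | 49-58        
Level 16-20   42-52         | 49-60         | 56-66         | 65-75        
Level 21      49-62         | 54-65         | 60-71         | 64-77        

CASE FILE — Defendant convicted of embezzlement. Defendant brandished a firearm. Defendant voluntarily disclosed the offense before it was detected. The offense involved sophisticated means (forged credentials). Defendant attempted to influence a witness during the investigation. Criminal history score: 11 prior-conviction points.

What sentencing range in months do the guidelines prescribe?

56-66 months

Base offense level for embezzlement: 12.
A1 applies: 12 + 5 = 17.
A2 applies: 17 + 1 = 18.
A4 does not apply.
A5 applies: 18 − 1 = 17.
A6 applies (level before this adjustment is 17 ≥ 11, so +3): 17 + 3 = 20.
Final offense level: 20.
Criminal history: 11 prior points → Category Moderate (7-13).
Level 20 falls in the 16-20 band.
Grid: Level 16-20 × Category Moderate = 56-66 months.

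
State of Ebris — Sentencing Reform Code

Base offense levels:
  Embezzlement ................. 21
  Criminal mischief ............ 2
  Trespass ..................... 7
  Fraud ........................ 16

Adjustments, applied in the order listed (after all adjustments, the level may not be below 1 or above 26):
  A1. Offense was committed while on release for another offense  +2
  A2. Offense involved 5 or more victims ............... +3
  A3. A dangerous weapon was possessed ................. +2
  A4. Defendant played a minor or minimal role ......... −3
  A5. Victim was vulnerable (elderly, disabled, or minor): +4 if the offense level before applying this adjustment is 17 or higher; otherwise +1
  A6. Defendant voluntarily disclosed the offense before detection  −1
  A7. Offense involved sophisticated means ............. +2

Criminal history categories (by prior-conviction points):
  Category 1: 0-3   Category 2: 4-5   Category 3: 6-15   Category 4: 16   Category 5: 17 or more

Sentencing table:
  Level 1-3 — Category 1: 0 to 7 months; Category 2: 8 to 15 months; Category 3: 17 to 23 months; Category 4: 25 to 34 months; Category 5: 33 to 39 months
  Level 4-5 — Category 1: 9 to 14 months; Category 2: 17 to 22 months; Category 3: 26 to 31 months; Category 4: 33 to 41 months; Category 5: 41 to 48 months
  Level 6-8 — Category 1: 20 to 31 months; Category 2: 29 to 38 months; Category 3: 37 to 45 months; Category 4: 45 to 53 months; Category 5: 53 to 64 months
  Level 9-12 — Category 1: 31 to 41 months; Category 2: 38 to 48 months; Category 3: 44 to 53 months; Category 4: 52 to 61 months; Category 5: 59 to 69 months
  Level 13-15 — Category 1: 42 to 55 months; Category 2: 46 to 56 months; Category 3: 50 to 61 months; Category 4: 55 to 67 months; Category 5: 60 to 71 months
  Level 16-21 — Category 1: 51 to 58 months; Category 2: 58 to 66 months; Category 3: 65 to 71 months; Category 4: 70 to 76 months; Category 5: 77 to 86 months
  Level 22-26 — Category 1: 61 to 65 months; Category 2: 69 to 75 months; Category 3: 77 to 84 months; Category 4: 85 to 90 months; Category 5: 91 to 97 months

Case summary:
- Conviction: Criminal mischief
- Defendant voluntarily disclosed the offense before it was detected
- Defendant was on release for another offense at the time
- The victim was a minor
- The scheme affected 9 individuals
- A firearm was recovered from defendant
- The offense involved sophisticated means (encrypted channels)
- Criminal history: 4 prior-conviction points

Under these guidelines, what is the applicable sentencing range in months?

38-48 months

Base offense level for criminal mischief: 2.
A1 applies: 2 + 2 = 4.
A2 applies: 4 + 3 = 7.
A3 applies: 7 + 2 = 9.
A4 does not apply.
A5 applies (level before this adjustment is 9 < 17, so +1): 9 + 1 = 10.
A6 applies: 10 − 1 = 9.
A7 applies: 9 + 2 = 11.
Final offense level: 11.
Criminal history: 4 prior points → Category 2 (4-5).
Level 11 falls in the 9-12 band.
Grid: Level 9-12 × Category 2 = 38-48 months.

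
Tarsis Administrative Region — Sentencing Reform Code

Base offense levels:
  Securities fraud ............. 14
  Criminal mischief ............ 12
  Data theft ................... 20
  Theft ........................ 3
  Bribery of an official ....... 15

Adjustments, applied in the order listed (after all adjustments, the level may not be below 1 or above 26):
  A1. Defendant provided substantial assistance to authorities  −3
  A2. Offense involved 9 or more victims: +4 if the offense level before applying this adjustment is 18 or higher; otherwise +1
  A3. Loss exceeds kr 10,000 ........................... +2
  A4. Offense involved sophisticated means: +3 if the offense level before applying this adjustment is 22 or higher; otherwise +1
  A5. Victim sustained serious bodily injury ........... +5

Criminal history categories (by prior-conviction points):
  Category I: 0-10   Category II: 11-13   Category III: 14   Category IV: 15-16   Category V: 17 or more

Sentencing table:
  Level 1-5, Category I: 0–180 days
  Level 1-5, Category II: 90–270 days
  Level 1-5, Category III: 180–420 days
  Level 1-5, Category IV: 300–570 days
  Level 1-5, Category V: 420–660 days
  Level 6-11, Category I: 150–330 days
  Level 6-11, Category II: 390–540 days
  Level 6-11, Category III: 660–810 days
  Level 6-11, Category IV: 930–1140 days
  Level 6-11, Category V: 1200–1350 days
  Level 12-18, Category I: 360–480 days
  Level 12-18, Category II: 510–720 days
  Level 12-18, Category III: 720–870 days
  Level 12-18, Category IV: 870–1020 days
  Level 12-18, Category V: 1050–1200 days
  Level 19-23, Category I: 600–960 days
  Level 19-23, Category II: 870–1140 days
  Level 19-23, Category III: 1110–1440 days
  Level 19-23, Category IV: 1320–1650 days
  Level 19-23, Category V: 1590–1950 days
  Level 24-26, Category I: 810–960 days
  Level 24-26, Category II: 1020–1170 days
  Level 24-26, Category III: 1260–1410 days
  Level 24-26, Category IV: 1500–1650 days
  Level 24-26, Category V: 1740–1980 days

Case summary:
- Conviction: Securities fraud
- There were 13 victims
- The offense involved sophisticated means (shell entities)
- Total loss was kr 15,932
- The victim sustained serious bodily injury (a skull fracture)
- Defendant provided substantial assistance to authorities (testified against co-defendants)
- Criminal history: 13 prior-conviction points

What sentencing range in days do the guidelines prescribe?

Base offense level for securities fraud: 14.
A1 applies: 14 − 3 = 11.
A2 applies (level before this adjustment is 11 < 18, so +1): 11 + 1 = 12.
A3 applies: 12 + 2 = 14.
A4 applies (level before this adjustment is 14 < 22, so +1): 14 + 1 = 15.
A5 applies: 15 + 5 = 20.
Final offense level: 20.
Criminal history: 13 prior points → Category II (11-13).
Level 20 falls in the 19-23 band.
Grid: Level 19-23 × Category II = 870-1140 days.

870-1140 days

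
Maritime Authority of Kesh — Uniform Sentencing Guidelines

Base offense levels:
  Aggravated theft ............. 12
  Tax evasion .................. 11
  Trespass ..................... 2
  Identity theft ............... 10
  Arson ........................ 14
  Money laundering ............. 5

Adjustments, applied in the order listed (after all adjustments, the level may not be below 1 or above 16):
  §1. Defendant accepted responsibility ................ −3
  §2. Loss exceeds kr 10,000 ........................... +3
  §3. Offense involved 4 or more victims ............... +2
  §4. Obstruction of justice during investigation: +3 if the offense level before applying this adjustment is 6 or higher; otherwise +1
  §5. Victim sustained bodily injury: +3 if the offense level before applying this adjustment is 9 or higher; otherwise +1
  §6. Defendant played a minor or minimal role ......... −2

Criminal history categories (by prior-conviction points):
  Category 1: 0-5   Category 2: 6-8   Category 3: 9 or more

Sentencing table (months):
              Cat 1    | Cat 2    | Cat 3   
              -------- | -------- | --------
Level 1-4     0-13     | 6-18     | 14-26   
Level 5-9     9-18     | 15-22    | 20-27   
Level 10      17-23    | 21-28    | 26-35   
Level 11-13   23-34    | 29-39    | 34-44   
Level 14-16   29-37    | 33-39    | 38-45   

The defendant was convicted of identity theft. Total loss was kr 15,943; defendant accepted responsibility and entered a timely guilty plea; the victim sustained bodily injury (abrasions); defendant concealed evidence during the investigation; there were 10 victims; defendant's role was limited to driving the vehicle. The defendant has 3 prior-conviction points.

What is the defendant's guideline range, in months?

29-37 months

Base offense level for identity theft: 10.
§1 applies: 10 − 3 = 7.
§2 applies: 7 + 3 = 10.
§3 applies: 10 + 2 = 12.
§4 applies (level before this adjustment is 12 ≥ 6, so +3): 12 + 3 = 15.
§5 applies (level before this adjustment is 15 ≥ 9, so +3): 15 + 3 = 18.
§6 applies: 18 − 2 = 16.
Final offense level: 16.
Criminal history: 3 prior points → Category 1 (0-5).
Level 16 falls in the 14-16 band.
Grid: Level 14-16 × Category 1 = 29-37 months.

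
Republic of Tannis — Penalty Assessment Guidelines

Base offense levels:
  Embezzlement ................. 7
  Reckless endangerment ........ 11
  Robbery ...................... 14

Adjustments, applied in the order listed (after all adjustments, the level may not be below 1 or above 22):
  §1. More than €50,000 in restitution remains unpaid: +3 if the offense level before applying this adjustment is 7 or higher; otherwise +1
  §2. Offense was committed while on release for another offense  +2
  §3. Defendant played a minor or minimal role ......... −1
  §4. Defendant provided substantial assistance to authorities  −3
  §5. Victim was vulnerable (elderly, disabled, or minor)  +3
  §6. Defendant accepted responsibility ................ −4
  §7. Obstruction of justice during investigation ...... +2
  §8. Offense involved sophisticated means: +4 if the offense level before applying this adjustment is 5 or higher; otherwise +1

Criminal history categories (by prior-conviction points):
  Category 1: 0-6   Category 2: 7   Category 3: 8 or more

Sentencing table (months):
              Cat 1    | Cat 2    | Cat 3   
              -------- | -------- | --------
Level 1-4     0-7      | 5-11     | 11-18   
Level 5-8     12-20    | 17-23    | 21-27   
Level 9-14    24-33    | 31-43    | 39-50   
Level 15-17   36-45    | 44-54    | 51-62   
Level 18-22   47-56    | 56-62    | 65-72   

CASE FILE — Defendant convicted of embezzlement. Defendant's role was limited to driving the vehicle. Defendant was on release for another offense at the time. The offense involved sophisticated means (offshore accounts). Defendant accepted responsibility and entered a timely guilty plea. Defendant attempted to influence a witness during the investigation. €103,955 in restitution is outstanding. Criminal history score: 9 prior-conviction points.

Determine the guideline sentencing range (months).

39-50 months

Base offense level for embezzlement: 7.
§1 applies (level before this adjustment is 7 ≥ 7, so +3): 7 + 3 = 10.
§2 applies: 10 + 2 = 12.
§3 applies: 12 − 1 = 11.
§5 does not apply.
§6 applies: 11 − 4 = 7.
§7 applies: 7 + 2 = 9.
§8 applies (level before this adjustment is 9 ≥ 5, so +4): 9 + 4 = 13.
Final offense level: 13.
Criminal history: 9 prior points → Category 3 (8+).
Level 13 falls in the 9-14 band.
Grid: Level 9-14 × Category 3 = 39-50 months.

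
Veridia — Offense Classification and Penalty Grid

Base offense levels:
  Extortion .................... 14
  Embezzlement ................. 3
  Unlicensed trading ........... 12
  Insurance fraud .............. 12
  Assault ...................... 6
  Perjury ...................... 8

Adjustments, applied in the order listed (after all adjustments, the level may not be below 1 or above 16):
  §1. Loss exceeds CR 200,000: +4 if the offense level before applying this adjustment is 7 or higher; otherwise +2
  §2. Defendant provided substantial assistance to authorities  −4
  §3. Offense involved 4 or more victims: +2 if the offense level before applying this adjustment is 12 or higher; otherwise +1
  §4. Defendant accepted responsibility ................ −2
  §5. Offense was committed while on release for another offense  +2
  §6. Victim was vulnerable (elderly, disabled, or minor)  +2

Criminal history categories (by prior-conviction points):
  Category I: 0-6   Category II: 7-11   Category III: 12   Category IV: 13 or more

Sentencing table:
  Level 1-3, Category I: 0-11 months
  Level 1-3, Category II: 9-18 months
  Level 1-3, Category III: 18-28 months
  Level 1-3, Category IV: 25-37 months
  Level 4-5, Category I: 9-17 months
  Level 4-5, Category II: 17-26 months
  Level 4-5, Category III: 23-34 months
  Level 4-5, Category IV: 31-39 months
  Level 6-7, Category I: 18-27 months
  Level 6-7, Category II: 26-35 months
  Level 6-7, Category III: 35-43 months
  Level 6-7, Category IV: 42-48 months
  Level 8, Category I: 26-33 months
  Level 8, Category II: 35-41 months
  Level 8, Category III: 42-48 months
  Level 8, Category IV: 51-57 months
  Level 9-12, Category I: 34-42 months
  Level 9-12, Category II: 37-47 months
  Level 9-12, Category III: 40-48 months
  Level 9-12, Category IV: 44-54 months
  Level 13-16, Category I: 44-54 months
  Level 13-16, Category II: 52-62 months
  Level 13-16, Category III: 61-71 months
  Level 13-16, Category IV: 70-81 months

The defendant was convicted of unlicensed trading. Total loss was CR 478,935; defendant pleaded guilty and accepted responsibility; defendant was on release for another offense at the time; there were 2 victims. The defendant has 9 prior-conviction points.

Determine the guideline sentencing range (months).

Base offense level for unlicensed trading: 12.
§1 applies (level before this adjustment is 12 ≥ 7, so +4): 12 + 4 = 16.
§2 does not apply.
§4 applies: 16 − 2 = 14.
§5 applies: 14 + 2 = 16.
§6 does not apply.
Final offense level: 16.
Criminal history: 9 prior points → Category II (7-11).
Level 16 falls in the 13-16 band.
Grid: Level 13-16 × Category II = 52-62 months.

52-62 months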